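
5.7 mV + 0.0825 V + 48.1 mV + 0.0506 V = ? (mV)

In mV:
  5.7 mV → 5.7
  0.0825 V = 0.0825e3 mV = 82.5
  48.1 mV → 48.1
  0.0506 V = 0.0506e3 mV = 50.6
Sum: 5.7 + 82.5 + 48.1 + 50.6 = 186.9

186.9 mV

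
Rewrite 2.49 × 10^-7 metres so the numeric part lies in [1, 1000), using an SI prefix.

249 nanometres

= 249 × 10^-9 metres; 10^-9 is nano.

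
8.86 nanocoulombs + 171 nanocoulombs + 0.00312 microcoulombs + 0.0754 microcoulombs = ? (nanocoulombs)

In nanocoulombs:
  8.86 nanocoulombs → 8.86
  171 nanocoulombs → 171
  0.00312 microcoulombs = 0.00312e3 nanocoulombs = 3.12
  0.0754 microcoulombs = 0.0754e3 nanocoulombs = 75.4
Sum: 8.86 + 171 + 3.12 + 75.4 = 258.38

258.38 nanocoulombs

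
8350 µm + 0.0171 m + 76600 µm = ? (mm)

In mm:
  8350 µm = 8350 × 10^-3 mm = 8.35
  0.0171 m = 0.0171 × 10^3 mm = 17.1
  76600 µm = 76600 × 10^-3 mm = 76.6
Sum: 8.35 + 17.1 + 76.6 = 102.05

102.05 mm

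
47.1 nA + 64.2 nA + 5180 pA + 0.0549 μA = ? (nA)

In nA:
  47.1 nA → 47.1
  64.2 nA → 64.2
  5180 pA = 5180e-3 nA = 5.18
  0.0549 μA = 0.0549e3 nA = 54.9
Sum: 47.1 + 64.2 + 5.18 + 54.9 = 171.38

171.38 nA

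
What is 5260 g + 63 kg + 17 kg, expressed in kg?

In kg:
  5260 g = 5260 × 10^-3 kg = 5.26
  63 kg → 63
  17 kg → 17
Sum: 5.26 + 63 + 17 = 85.26

85.26 kg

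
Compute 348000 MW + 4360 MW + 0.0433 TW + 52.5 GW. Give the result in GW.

448.16 GW

In GW:
  348000 MW = 348000e-3 GW = 348
  4360 MW = 4360e-3 GW = 4.36
  0.0433 TW = 0.0433e3 GW = 43.3
  52.5 GW → 52.5
Sum: 348 + 4.36 + 43.3 + 52.5 = 448.16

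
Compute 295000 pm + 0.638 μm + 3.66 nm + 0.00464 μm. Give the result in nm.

941.3 nm

In nm:
  295000 pm = 295000 × 10^-3 nm = 295
  0.638 μm = 0.638 × 10^3 nm = 638
  3.66 nm → 3.66
  0.00464 μm = 0.00464 × 10^3 nm = 4.64
Sum: 295 + 638 + 3.66 + 4.64 = 941.3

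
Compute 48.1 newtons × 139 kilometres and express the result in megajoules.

48.1 × 139 × 10³ = 6685.9 × 10³ J

6.6859 megajoules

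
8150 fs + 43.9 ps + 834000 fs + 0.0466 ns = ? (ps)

In ps:
  8150 fs = 8150e-3 ps = 8.15
  43.9 ps → 43.9
  834000 fs = 834000e-3 ps = 834
  0.0466 ns = 0.0466e3 ps = 46.6
Sum: 8.15 + 43.9 + 834 + 46.6 = 932.65

932.65 ps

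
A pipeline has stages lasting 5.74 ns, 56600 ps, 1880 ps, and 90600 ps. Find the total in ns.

154.82 ns

In ns:
  5.74 ns → 5.74
  56600 ps = 56600 × 10⁻³ ns = 56.6
  1880 ps = 1880 × 10⁻³ ns = 1.88
  90600 ps = 90600 × 10⁻³ ns = 90.6
Sum: 5.74 + 56.6 + 1.88 + 90.6 = 154.82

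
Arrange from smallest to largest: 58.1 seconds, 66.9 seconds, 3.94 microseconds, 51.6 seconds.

3.94 microseconds < 51.6 seconds < 58.1 seconds < 66.9 seconds

58.1 seconds = 58.1 seconds
66.9 seconds = 66.9 seconds
3.94 microseconds = 0.00000394 seconds
51.6 seconds = 51.6 seconds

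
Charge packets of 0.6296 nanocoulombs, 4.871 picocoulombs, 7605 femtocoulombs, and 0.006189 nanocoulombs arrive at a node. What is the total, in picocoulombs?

In picocoulombs:
  0.6296 nanocoulombs = 0.6296 × 10^3 picocoulombs = 629.6
  4.871 picocoulombs → 4.871
  7605 femtocoulombs = 7605 × 10^-3 picocoulombs = 7.605
  0.006189 nanocoulombs = 0.006189 × 10^3 picocoulombs = 6.189
Sum: 629.6 + 4.871 + 7.605 + 6.189 = 648.265

648.265 picocoulombs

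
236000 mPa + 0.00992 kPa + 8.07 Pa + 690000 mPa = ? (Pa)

943.99 Pa

In Pa:
  236000 mPa = 236000e-3 Pa = 236
  0.00992 kPa = 0.00992e3 Pa = 9.92
  8.07 Pa → 8.07
  690000 mPa = 690000e-3 Pa = 690
Sum: 236 + 9.92 + 8.07 + 690 = 943.99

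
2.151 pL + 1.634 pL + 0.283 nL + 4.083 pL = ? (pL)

290.868 pL

In pL:
  2.151 pL → 2.151
  1.634 pL → 1.634
  0.283 nL = 0.283e3 pL = 283
  4.083 pL → 4.083
Sum: 2.151 + 1.634 + 283 + 4.083 = 290.868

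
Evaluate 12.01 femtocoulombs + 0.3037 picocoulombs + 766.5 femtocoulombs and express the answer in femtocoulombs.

In femtocoulombs:
  12.01 femtocoulombs → 12.01
  0.3037 picocoulombs = 0.3037 × 10³ femtocoulombs = 303.7
  766.5 femtocoulombs → 766.5
Sum: 12.01 + 303.7 + 766.5 = 1082.21

1082.21 femtocoulombs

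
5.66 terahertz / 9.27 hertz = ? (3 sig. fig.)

(5.66 × 10^12) / (9.27) = 0.6106 × 10^12

611000000000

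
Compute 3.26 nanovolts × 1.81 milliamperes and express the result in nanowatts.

0.0059006 nanowatts

3.26e-9 × 1.81e-3 = 5.9006e-12 W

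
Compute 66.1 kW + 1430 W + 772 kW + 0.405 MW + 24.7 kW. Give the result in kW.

1269.23 kW

In kW:
  66.1 kW → 66.1
  1430 W = 1430 × 10⁻³ kW = 1.43
  772 kW → 772
  0.405 MW = 0.405 × 10³ kW = 405
  24.7 kW → 24.7
Sum: 66.1 + 1.43 + 772 + 405 + 24.7 = 1269.23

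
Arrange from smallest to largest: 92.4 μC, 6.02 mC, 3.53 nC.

92.4 μC = 0.0000924 C
6.02 mC = 0.00602 C
3.53 nC = 0.00000000353 C

3.53 nC < 92.4 μC < 6.02 mC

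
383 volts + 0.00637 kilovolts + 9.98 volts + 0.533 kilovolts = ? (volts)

In volts:
  383 volts → 383
  0.00637 kilovolts = 0.00637e3 volts = 6.37
  9.98 volts → 9.98
  0.533 kilovolts = 0.533e3 volts = 533
Sum: 383 + 6.37 + 9.98 + 533 = 932.35

932.35 volts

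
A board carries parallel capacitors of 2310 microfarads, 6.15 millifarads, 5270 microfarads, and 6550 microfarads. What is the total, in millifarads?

In millifarads:
  2310 microfarads = 2310 × 10⁻³ millifarads = 2.31
  6.15 millifarads → 6.15
  5270 microfarads = 5270 × 10⁻³ millifarads = 5.27
  6550 microfarads = 6550 × 10⁻³ millifarads = 6.55
Sum: 2.31 + 6.15 + 5.27 + 6.55 = 20.28

20.28 millifarads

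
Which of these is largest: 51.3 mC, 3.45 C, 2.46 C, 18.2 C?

51.3 mC = 0.0513 C
3.45 C = 3.45 C
2.46 C = 2.46 C
18.2 C = 18.2 C

18.2 C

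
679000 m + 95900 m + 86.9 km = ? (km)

861.8 km

In km:
  679000 m = 679000 × 10^-3 km = 679
  95900 m = 95900 × 10^-3 km = 95.9
  86.9 km → 86.9
Sum: 679 + 95.9 + 86.9 = 861.8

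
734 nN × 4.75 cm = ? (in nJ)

734e-9 × 4.75e-2 = 3486.5e-11 J

34.865 nJ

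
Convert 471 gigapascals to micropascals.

giga = 10⁹, micro = 10⁻⁶; factor is 10¹⁵.
471 × 10¹⁵ = 471000000000000000

471000000000000000 micropascals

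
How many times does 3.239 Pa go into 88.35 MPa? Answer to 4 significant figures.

27280000

(88.35 × 10^6) / (3.239) = 27.277 × 10^6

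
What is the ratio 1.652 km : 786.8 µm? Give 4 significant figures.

(1.652 × 10³) / (786.8 × 10⁻⁶) = 0.0020996 × 10⁹

2100000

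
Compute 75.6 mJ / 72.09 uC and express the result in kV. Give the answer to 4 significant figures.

(75.6 × 10⁻³) / (72.09 × 10⁻⁶) = 1.04869 × 10³ V

1.049 kV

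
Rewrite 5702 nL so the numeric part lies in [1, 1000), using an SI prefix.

5.702 μL

= 5.702 × 10⁻⁶ L; 10⁻⁶ is micro.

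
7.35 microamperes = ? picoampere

micro = 10⁻⁶, pico = 10⁻¹²; factor is 10⁶.
7.35 × 10⁶ = 7350000

7350000 picoamperes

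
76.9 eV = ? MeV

0.0000769 MeV

(no prefix) = 1e0, mega = 1e6; factor is 1e-6.
76.9 × 1e-6 = 0.0000769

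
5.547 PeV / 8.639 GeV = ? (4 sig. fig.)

642100

(5.547 × 10^15) / (8.639 × 10^9) = 0.64209 × 10^6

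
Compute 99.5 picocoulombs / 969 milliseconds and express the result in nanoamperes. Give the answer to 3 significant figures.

0.103 nanoamperes

(99.5 × 10^-12) / (969 × 10^-3) = 0.10268 × 10^-9 A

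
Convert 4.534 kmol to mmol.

4534000 mmol

kilo = 1e3, milli = 1e-3; factor is 1e6.
4.534 × 1e6 = 4534000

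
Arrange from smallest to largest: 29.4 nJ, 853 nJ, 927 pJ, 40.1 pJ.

40.1 pJ < 927 pJ < 29.4 nJ < 853 nJ

29.4 nJ = 0.0000000294 J
853 nJ = 0.000000853 J
927 pJ = 0.000000000927 J
40.1 pJ = 0.0000000000401 J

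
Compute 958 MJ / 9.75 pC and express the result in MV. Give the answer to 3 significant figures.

98300000000000 MV

(958e6) / (9.75e-12) = 98.256e18 V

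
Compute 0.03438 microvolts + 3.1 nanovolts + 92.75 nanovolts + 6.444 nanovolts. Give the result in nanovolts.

136.674 nanovolts

In nanovolts:
  0.03438 microvolts = 0.03438 × 10^3 nanovolts = 34.38
  3.1 nanovolts → 3.1
  92.75 nanovolts → 92.75
  6.444 nanovolts → 6.444
Sum: 34.38 + 3.1 + 92.75 + 6.444 = 136.674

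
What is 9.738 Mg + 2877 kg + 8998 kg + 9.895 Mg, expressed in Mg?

31.508 Mg

In Mg:
  9.738 Mg → 9.738
  2877 kg = 2877 × 10⁻³ Mg = 2.877
  8998 kg = 8998 × 10⁻³ Mg = 8.998
  9.895 Mg → 9.895
Sum: 9.738 + 2.877 + 8.998 + 9.895 = 31.508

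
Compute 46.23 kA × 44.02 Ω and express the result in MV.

46.23 × 10³ × 44.02 = 2035.0446 × 10³ V

2.0350446 MV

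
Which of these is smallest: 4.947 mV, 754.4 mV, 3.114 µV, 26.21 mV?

3.114 µV

4.947 mV = 0.004947 V
754.4 mV = 0.7544 V
3.114 µV = 0.000003114 V
26.21 mV = 0.02621 V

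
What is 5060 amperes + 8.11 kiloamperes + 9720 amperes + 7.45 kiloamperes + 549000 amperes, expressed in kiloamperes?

579.34 kiloamperes

In kiloamperes:
  5060 amperes = 5060 × 10⁻³ kiloamperes = 5.06
  8.11 kiloamperes → 8.11
  9720 amperes = 9720 × 10⁻³ kiloamperes = 9.72
  7.45 kiloamperes → 7.45
  549000 amperes = 549000 × 10⁻³ kiloamperes = 549
Sum: 5.06 + 8.11 + 9.72 + 7.45 + 549 = 579.34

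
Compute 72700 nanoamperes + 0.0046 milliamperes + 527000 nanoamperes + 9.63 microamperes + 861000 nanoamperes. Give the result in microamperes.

1474.93 microamperes

In microamperes:
  72700 nanoamperes = 72700 × 10^-3 microamperes = 72.7
  0.0046 milliamperes = 0.0046 × 10^3 microamperes = 4.6
  527000 nanoamperes = 527000 × 10^-3 microamperes = 527
  9.63 microamperes → 9.63
  861000 nanoamperes = 861000 × 10^-3 microamperes = 861
Sum: 72.7 + 4.6 + 527 + 9.63 + 861 = 1474.93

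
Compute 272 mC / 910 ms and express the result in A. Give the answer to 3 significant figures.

(272 × 10⁻³) / (910 × 10⁻³) = 0.2989 A

0.299 A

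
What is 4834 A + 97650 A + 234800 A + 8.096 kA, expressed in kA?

345.38 kA

In kA:
  4834 A = 4834 × 10^-3 kA = 4.834
  97650 A = 97650 × 10^-3 kA = 97.65
  234800 A = 234800 × 10^-3 kA = 234.8
  8.096 kA → 8.096
Sum: 4.834 + 97.65 + 234.8 + 8.096 = 345.38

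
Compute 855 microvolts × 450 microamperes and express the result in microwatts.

855e-6 × 450e-6 = 384750e-12 W

0.38475 microwatts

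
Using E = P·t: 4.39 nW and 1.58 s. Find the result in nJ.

4.39 × 10⁻⁹ × 1.58 = 6.9362 × 10⁻⁹ J

6.9362 nJ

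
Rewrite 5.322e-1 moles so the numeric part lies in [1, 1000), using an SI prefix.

= 532.2e-3 moles; 1e-3 is milli.

532.2 millimoles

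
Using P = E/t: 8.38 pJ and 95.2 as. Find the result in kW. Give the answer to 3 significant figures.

(8.38 × 10⁻¹²) / (95.2 × 10⁻¹⁸) = 0.088025 × 10⁶ W

88.0 kW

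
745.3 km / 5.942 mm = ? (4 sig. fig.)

125400000

(745.3 × 10³) / (5.942 × 10⁻³) = 125.43 × 10⁶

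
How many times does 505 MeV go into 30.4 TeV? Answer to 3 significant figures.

(30.4e12) / (505e6) = 0.0602e6

60200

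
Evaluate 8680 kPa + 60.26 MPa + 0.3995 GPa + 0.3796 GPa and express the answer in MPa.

In MPa:
  8680 kPa = 8680 × 10⁻³ MPa = 8.68
  60.26 MPa → 60.26
  0.3995 GPa = 0.3995 × 10³ MPa = 399.5
  0.3796 GPa = 0.3796 × 10³ MPa = 379.6
Sum: 8.68 + 60.26 + 399.5 + 379.6 = 848.04

848.04 MPa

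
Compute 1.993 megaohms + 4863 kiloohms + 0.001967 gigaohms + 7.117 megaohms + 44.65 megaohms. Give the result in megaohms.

60.59 megaohms

In megaohms:
  1.993 megaohms → 1.993
  4863 kiloohms = 4863e-3 megaohms = 4.863
  0.001967 gigaohms = 0.001967e3 megaohms = 1.967
  7.117 megaohms → 7.117
  44.65 megaohms → 44.65
Sum: 1.993 + 4.863 + 1.967 + 7.117 + 44.65 = 60.59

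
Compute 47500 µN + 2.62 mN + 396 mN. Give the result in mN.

In mN:
  47500 µN = 47500 × 10⁻³ mN = 47.5
  2.62 mN → 2.62
  396 mN → 396
Sum: 47.5 + 2.62 + 396 = 446.12

446.12 mN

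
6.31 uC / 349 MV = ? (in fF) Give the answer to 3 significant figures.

18.1 fF

(6.31 × 10^-6) / (349 × 10^6) = 0.01808 × 10^-12 F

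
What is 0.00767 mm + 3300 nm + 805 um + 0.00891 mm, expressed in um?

In um:
  0.00767 mm = 0.00767 × 10³ um = 7.67
  3300 nm = 3300 × 10⁻³ um = 3.3
  805 um → 805
  0.00891 mm = 0.00891 × 10³ um = 8.91
Sum: 7.67 + 3.3 + 805 + 8.91 = 824.88

824.88 um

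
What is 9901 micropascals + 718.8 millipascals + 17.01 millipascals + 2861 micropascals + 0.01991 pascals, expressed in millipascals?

In millipascals:
  9901 micropascals = 9901 × 10^-3 millipascals = 9.901
  718.8 millipascals → 718.8
  17.01 millipascals → 17.01
  2861 micropascals = 2861 × 10^-3 millipascals = 2.861
  0.01991 pascals = 0.01991 × 10^3 millipascals = 19.91
Sum: 9.901 + 718.8 + 17.01 + 2.861 + 19.91 = 768.482

768.482 millipascals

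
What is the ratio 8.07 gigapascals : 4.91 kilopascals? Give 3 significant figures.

1640000

(8.07 × 10^9) / (4.91 × 10^3) = 1.644 × 10^6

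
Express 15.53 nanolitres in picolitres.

nano = 10^-9, pico = 10^-12; factor is 10^3.
15.53 × 10^3 = 15530

15530 picolitres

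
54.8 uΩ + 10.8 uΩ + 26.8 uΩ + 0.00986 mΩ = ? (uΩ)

In uΩ:
  54.8 uΩ → 54.8
  10.8 uΩ → 10.8
  26.8 uΩ → 26.8
  0.00986 mΩ = 0.00986 × 10³ uΩ = 9.86
Sum: 54.8 + 10.8 + 26.8 + 9.86 = 102.26

102.26 uΩ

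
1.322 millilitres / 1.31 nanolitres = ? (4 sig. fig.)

1009000

(1.322e-3) / (1.31e-9) = 1.0092e6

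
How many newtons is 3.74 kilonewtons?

3740 newtons

kilo = 1e3, (no prefix) = 1e0; factor is 1e3.
3.74 × 1e3 = 3740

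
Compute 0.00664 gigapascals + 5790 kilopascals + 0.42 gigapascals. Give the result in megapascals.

In megapascals:
  0.00664 gigapascals = 0.00664 × 10³ megapascals = 6.64
  5790 kilopascals = 5790 × 10⁻³ megapascals = 5.79
  0.42 gigapascals = 0.42 × 10³ megapascals = 420
Sum: 6.64 + 5.79 + 420 = 432.43

432.43 megapascals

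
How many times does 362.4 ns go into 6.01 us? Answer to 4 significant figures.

16.58

(6.01 × 10^-6) / (362.4 × 10^-9) = 0.016584 × 10^3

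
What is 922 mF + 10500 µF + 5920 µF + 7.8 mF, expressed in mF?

946.22 mF

In mF:
  922 mF → 922
  10500 µF = 10500e-3 mF = 10.5
  5920 µF = 5920e-3 mF = 5.92
  7.8 mF → 7.8
Sum: 922 + 10.5 + 5.92 + 7.8 = 946.22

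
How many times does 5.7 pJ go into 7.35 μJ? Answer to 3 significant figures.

1290000

(7.35 × 10^-6) / (5.7 × 10^-12) = 1.289 × 10^6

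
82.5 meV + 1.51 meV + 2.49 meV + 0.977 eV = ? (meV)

1063.5 meV

In meV:
  82.5 meV → 82.5
  1.51 meV → 1.51
  2.49 meV → 2.49
  0.977 eV = 0.977 × 10^3 meV = 977
Sum: 82.5 + 1.51 + 2.49 + 977 = 1063.5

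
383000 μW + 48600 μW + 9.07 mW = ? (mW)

440.67 mW

In mW:
  383000 μW = 383000 × 10^-3 mW = 383
  48600 μW = 48600 × 10^-3 mW = 48.6
  9.07 mW → 9.07
Sum: 383 + 48.6 + 9.07 = 440.67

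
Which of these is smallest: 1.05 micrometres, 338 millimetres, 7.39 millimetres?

1.05 micrometres

1.05 micrometres = 0.00000105 metres
338 millimetres = 0.338 metres
7.39 millimetres = 0.00739 metres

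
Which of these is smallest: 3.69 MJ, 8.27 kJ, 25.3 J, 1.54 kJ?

25.3 J

3.69 MJ = 3690000 J
8.27 kJ = 8270 J
25.3 J = 25.3 J
1.54 kJ = 1540 J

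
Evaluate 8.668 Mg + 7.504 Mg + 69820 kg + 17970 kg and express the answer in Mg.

103.962 Mg

In Mg:
  8.668 Mg → 8.668
  7.504 Mg → 7.504
  69820 kg = 69820 × 10⁻³ Mg = 69.82
  17970 kg = 17970 × 10⁻³ Mg = 17.97
Sum: 8.668 + 7.504 + 69.82 + 17.97 = 103.962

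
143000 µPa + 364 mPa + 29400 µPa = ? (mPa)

In mPa:
  143000 µPa = 143000 × 10⁻³ mPa = 143
  364 mPa → 364
  29400 µPa = 29400 × 10⁻³ mPa = 29.4
Sum: 143 + 364 + 29.4 = 536.4

536.4 mPa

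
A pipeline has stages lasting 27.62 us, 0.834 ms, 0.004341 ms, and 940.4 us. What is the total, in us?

In us:
  27.62 us → 27.62
  0.834 ms = 0.834 × 10^3 us = 834
  0.004341 ms = 0.004341 × 10^3 us = 4.341
  940.4 us → 940.4
Sum: 27.62 + 834 + 4.341 + 940.4 = 1806.361

1806.361 us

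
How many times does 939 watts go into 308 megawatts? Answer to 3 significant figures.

(308e6) / (939) = 0.328e6

328000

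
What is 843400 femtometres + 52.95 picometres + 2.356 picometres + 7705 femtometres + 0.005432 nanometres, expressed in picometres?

In picometres:
  843400 femtometres = 843400 × 10⁻³ picometres = 843.4
  52.95 picometres → 52.95
  2.356 picometres → 2.356
  7705 femtometres = 7705 × 10⁻³ picometres = 7.705
  0.005432 nanometres = 0.005432 × 10³ picometres = 5.432
Sum: 843.4 + 52.95 + 2.356 + 7.705 + 5.432 = 911.843

911.843 picometres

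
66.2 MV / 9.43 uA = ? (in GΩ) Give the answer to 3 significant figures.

(66.2 × 10⁶) / (9.43 × 10⁻⁶) = 7.0201 × 10¹² Ω

7020 GΩ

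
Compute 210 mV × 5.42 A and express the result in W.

210 × 10^-3 × 5.42 = 1138.2 × 10^-3 W

1.1382 W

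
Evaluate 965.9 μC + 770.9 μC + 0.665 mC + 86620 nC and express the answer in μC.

In μC:
  965.9 μC → 965.9
  770.9 μC → 770.9
  0.665 mC = 0.665e3 μC = 665
  86620 nC = 86620e-3 μC = 86.62
Sum: 965.9 + 770.9 + 665 + 86.62 = 2488.42

2488.42 μC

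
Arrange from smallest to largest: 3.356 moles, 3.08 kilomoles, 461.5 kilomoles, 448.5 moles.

3.356 moles < 448.5 moles < 3.08 kilomoles < 461.5 kilomoles

3.356 moles = 3.356 moles
3.08 kilomoles = 3080 moles
461.5 kilomoles = 461500 moles
448.5 moles = 448.5 moles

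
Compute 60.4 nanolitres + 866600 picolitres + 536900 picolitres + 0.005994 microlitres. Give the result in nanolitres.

1469.894 nanolitres

In nanolitres:
  60.4 nanolitres → 60.4
  866600 picolitres = 866600 × 10^-3 nanolitres = 866.6
  536900 picolitres = 536900 × 10^-3 nanolitres = 536.9
  0.005994 microlitres = 0.005994 × 10^3 nanolitres = 5.994
Sum: 60.4 + 866.6 + 536.9 + 5.994 = 1469.894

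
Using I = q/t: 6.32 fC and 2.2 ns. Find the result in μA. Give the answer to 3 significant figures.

2.87 μA

(6.32e-15) / (2.2e-9) = 2.8727e-6 A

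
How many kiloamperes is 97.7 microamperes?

0.0000000977 kiloamperes

micro = 1e-6, kilo = 1e3; factor is 1e-9.
97.7 × 1e-9 = 0.0000000977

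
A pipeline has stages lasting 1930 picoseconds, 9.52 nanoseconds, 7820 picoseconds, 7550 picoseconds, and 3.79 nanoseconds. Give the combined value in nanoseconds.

30.61 nanoseconds

In nanoseconds:
  1930 picoseconds = 1930e-3 nanoseconds = 1.93
  9.52 nanoseconds → 9.52
  7820 picoseconds = 7820e-3 nanoseconds = 7.82
  7550 picoseconds = 7550e-3 nanoseconds = 7.55
  3.79 nanoseconds → 3.79
Sum: 1.93 + 9.52 + 7.82 + 7.55 + 3.79 = 30.61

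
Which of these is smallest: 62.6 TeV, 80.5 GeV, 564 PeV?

80.5 GeV

62.6 TeV = 62600000000000 eV
80.5 GeV = 80500000000 eV
564 PeV = 564000000000000000 eV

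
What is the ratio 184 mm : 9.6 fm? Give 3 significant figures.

19200000000000

(184 × 10^-3) / (9.6 × 10^-15) = 19.17 × 10^12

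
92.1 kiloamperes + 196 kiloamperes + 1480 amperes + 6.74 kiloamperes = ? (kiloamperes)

296.32 kiloamperes

In kiloamperes:
  92.1 kiloamperes → 92.1
  196 kiloamperes → 196
  1480 amperes = 1480 × 10⁻³ kiloamperes = 1.48
  6.74 kiloamperes → 6.74
Sum: 92.1 + 196 + 1.48 + 6.74 = 296.32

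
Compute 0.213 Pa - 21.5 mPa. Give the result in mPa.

191.5 mPa

In mPa:
  0.213 Pa = 0.213 × 10³ mPa = 213
  21.5 mPa → 21.5
Difference: 213 - 21.5 = 191.5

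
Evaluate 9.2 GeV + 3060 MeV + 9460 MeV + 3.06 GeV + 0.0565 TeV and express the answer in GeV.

81.28 GeV

In GeV:
  9.2 GeV → 9.2
  3060 MeV = 3060 × 10⁻³ GeV = 3.06
  9460 MeV = 9460 × 10⁻³ GeV = 9.46
  3.06 GeV → 3.06
  0.0565 TeV = 0.0565 × 10³ GeV = 56.5
Sum: 9.2 + 3.06 + 9.46 + 3.06 + 56.5 = 81.28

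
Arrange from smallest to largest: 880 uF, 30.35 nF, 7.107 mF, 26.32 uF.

30.35 nF < 26.32 uF < 880 uF < 7.107 mF

880 uF = 0.00088 F
30.35 nF = 0.00000003035 F
7.107 mF = 0.007107 F
26.32 uF = 0.00002632 F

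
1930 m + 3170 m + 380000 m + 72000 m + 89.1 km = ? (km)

In km:
  1930 m = 1930e-3 km = 1.93
  3170 m = 3170e-3 km = 3.17
  380000 m = 380000e-3 km = 380
  72000 m = 72000e-3 km = 72
  89.1 km → 89.1
Sum: 1.93 + 3.17 + 380 + 72 + 89.1 = 546.2

546.2 km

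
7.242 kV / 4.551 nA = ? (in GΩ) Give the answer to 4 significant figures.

1591 GΩ

(7.242 × 10^3) / (4.551 × 10^-9) = 1.5913 × 10^12 Ω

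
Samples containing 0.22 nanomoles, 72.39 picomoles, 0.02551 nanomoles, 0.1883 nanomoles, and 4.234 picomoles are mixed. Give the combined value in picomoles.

510.434 picomoles

In picomoles:
  0.22 nanomoles = 0.22 × 10^3 picomoles = 220
  72.39 picomoles → 72.39
  0.02551 nanomoles = 0.02551 × 10^3 picomoles = 25.51
  0.1883 nanomoles = 0.1883 × 10^3 picomoles = 188.3
  4.234 picomoles → 4.234
Sum: 220 + 72.39 + 25.51 + 188.3 + 4.234 = 510.434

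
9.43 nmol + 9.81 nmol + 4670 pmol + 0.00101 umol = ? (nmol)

In nmol:
  9.43 nmol → 9.43
  9.81 nmol → 9.81
  4670 pmol = 4670 × 10⁻³ nmol = 4.67
  0.00101 umol = 0.00101 × 10³ nmol = 1.01
Sum: 9.43 + 9.81 + 4.67 + 1.01 = 24.92

24.92 nmol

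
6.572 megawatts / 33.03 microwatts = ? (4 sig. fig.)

(6.572 × 10⁶) / (33.03 × 10⁻⁶) = 0.19897 × 10¹²

199000000000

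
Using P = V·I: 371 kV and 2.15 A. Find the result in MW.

371 × 10^3 × 2.15 = 797.65 × 10^3 W

0.79765 MW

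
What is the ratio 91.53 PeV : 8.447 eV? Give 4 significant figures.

10840000000000000

(91.53 × 10^15) / (8.447) = 10.836 × 10^15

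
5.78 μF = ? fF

5780000000 fF

micro = 1e-6, femto = 1e-15; factor is 1e9.
5.78 × 1e9 = 5780000000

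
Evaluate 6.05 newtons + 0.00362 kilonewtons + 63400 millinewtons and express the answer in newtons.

In newtons:
  6.05 newtons → 6.05
  0.00362 kilonewtons = 0.00362 × 10^3 newtons = 3.62
  63400 millinewtons = 63400 × 10^-3 newtons = 63.4
Sum: 6.05 + 3.62 + 63.4 = 73.07

73.07 newtons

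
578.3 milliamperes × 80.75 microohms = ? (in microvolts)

578.3e-3 × 80.75e-6 = 46697.725e-9 V

46.697725 microvolts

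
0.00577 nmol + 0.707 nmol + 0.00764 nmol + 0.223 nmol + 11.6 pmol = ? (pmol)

955.01 pmol

In pmol:
  0.00577 nmol = 0.00577 × 10^3 pmol = 5.77
  0.707 nmol = 0.707 × 10^3 pmol = 707
  0.00764 nmol = 0.00764 × 10^3 pmol = 7.64
  0.223 nmol = 0.223 × 10^3 pmol = 223
  11.6 pmol → 11.6
Sum: 5.77 + 707 + 7.64 + 223 + 11.6 = 955.01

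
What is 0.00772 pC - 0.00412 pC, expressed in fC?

In fC:
  0.00772 pC = 0.00772 × 10^3 fC = 7.72
  0.00412 pC = 0.00412 × 10^3 fC = 4.12
Difference: 7.72 - 4.12 = 3.6

3.6 fC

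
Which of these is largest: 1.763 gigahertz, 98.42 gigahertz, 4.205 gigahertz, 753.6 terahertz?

753.6 terahertz

1.763 gigahertz = 1763000000 hertz
98.42 gigahertz = 98420000000 hertz
4.205 gigahertz = 4205000000 hertz
753.6 terahertz = 753600000000000 hertz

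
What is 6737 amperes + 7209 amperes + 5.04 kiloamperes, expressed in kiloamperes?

In kiloamperes:
  6737 amperes = 6737 × 10⁻³ kiloamperes = 6.737
  7209 amperes = 7209 × 10⁻³ kiloamperes = 7.209
  5.04 kiloamperes → 5.04
Sum: 6.737 + 7.209 + 5.04 = 18.986

18.986 kiloamperes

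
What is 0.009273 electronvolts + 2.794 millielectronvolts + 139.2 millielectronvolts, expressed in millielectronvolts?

In millielectronvolts:
  0.009273 electronvolts = 0.009273 × 10^3 millielectronvolts = 9.273
  2.794 millielectronvolts → 2.794
  139.2 millielectronvolts → 139.2
Sum: 9.273 + 2.794 + 139.2 = 151.267

151.267 millielectronvolts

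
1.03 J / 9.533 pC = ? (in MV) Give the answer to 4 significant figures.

108000 MV

(1.03) / (9.533 × 10⁻¹²) = 0.108046 × 10¹² V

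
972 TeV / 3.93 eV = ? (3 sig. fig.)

(972e12) / (3.93) = 247.3e12

247000000000000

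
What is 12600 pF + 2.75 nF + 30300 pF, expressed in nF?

45.65 nF

In nF:
  12600 pF = 12600 × 10^-3 nF = 12.6
  2.75 nF → 2.75
  30300 pF = 30300 × 10^-3 nF = 30.3
Sum: 12.6 + 2.75 + 30.3 = 45.65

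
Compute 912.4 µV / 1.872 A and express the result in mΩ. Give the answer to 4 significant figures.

0.4874 mΩ

(912.4 × 10⁻⁶) / (1.872) = 487.393 × 10⁻⁶ Ω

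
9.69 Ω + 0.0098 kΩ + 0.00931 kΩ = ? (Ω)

In Ω:
  9.69 Ω → 9.69
  0.0098 kΩ = 0.0098 × 10³ Ω = 9.8
  0.00931 kΩ = 0.00931 × 10³ Ω = 9.31
Sum: 9.69 + 9.8 + 9.31 = 28.8

28.8 Ω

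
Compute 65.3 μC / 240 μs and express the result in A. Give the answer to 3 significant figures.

(65.3e-6) / (240e-6) = 0.27208 A

0.272 A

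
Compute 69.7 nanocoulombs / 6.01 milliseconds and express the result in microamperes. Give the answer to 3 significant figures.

11.6 microamperes

(69.7 × 10^-9) / (6.01 × 10^-3) = 11.597 × 10^-6 A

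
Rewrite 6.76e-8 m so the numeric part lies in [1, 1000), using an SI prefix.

67.6 nm

= 67.6e-9 m; 1e-9 is nano.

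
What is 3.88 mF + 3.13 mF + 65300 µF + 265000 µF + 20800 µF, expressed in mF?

358.11 mF

In mF:
  3.88 mF → 3.88
  3.13 mF → 3.13
  65300 µF = 65300 × 10^-3 mF = 65.3
  265000 µF = 265000 × 10^-3 mF = 265
  20800 µF = 20800 × 10^-3 mF = 20.8
Sum: 3.88 + 3.13 + 65.3 + 265 + 20.8 = 358.11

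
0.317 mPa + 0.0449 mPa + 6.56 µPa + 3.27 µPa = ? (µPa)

371.73 µPa

In µPa:
  0.317 mPa = 0.317 × 10^3 µPa = 317
  0.0449 mPa = 0.0449 × 10^3 µPa = 44.9
  6.56 µPa → 6.56
  3.27 µPa → 3.27
Sum: 317 + 44.9 + 6.56 + 3.27 = 371.73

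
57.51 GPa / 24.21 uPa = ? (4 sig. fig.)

(57.51 × 10^9) / (24.21 × 10^-6) = 2.3755 × 10^15

2375000000000000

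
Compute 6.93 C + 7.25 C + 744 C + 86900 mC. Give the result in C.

845.08 C

In C:
  6.93 C → 6.93
  7.25 C → 7.25
  744 C → 744
  86900 mC = 86900 × 10⁻³ C = 86.9
Sum: 6.93 + 7.25 + 744 + 86.9 = 845.08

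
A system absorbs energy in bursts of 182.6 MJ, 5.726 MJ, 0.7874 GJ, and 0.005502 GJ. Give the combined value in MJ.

In MJ:
  182.6 MJ → 182.6
  5.726 MJ → 5.726
  0.7874 GJ = 0.7874e3 MJ = 787.4
  0.005502 GJ = 0.005502e3 MJ = 5.502
Sum: 182.6 + 5.726 + 787.4 + 5.502 = 981.228

981.228 MJ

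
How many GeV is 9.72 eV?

(no prefix) = 1e0, giga = 1e9; factor is 1e-9.
9.72 × 1e-9 = 0.00000000972

0.00000000972 GeV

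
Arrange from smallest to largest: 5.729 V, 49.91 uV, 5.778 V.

5.729 V = 5.729 V
49.91 uV = 0.00004991 V
5.778 V = 5.778 V

49.91 uV < 5.729 V < 5.778 V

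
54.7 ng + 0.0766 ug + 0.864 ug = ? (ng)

995.3 ng

In ng:
  54.7 ng → 54.7
  0.0766 ug = 0.0766e3 ng = 76.6
  0.864 ug = 0.864e3 ng = 864
Sum: 54.7 + 76.6 + 864 = 995.3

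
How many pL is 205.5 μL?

205500000 pL

micro = 10^-6, pico = 10^-12; factor is 10^6.
205.5 × 10^6 = 205500000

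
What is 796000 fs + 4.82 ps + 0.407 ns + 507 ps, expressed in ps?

In ps:
  796000 fs = 796000 × 10^-3 ps = 796
  4.82 ps → 4.82
  0.407 ns = 0.407 × 10^3 ps = 407
  507 ps → 507
Sum: 796 + 4.82 + 407 + 507 = 1714.82

1714.82 ps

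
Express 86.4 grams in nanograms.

(no prefix) = 10^0, nano = 10^-9; factor is 10^9.
86.4 × 10^9 = 86400000000

86400000000 nanograms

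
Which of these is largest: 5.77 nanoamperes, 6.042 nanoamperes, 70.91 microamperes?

70.91 microamperes

5.77 nanoamperes = 0.00000000577 amperes
6.042 nanoamperes = 0.000000006042 amperes
70.91 microamperes = 0.00007091 amperes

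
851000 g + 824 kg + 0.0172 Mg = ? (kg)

1692.2 kg

In kg:
  851000 g = 851000 × 10^-3 kg = 851
  824 kg → 824
  0.0172 Mg = 0.0172 × 10^3 kg = 17.2
Sum: 851 + 824 + 17.2 = 1692.2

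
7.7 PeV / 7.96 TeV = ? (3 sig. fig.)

(7.7e15) / (7.96e12) = 0.9673e3

967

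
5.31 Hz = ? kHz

(no prefix) = 10^0, kilo = 10^3; factor is 10^-3.
5.31 × 10^-3 = 0.00531

0.00531 kHz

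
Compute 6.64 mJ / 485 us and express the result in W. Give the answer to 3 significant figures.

(6.64 × 10^-3) / (485 × 10^-6) = 0.013691 × 10^3 W

13.7 W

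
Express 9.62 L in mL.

9620 mL

(no prefix) = 10⁰, milli = 10⁻³; factor is 10³.
9.62 × 10³ = 9620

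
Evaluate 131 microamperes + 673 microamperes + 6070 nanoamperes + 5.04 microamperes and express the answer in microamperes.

815.11 microamperes

In microamperes:
  131 microamperes → 131
  673 microamperes → 673
  6070 nanoamperes = 6070 × 10⁻³ microamperes = 6.07
  5.04 microamperes → 5.04
Sum: 131 + 673 + 6.07 + 5.04 = 815.11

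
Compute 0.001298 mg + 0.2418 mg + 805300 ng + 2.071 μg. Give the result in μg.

In μg:
  0.001298 mg = 0.001298 × 10^3 μg = 1.298
  0.2418 mg = 0.2418 × 10^3 μg = 241.8
  805300 ng = 805300 × 10^-3 μg = 805.3
  2.071 μg → 2.071
Sum: 1.298 + 241.8 + 805.3 + 2.071 = 1050.469

1050.469 μg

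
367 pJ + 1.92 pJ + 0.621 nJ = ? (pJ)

989.92 pJ

In pJ:
  367 pJ → 367
  1.92 pJ → 1.92
  0.621 nJ = 0.621e3 pJ = 621
Sum: 367 + 1.92 + 621 = 989.92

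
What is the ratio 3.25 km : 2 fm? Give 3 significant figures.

1620000000000000000

(3.25 × 10³) / (2 × 10⁻¹⁵) = 1.625 × 10¹⁸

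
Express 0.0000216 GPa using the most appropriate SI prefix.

= 21.6 × 10^3 Pa; 10^3 is kilo.

21.6 kPa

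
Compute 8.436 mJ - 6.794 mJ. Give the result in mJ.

1.642 mJ

In mJ:
  8.436 mJ → 8.436
  6.794 mJ → 6.794
Difference: 8.436 - 6.794 = 1.642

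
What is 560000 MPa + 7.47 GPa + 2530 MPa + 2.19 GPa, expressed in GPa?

In GPa:
  560000 MPa = 560000e-3 GPa = 560
  7.47 GPa → 7.47
  2530 MPa = 2530e-3 GPa = 2.53
  2.19 GPa → 2.19
Sum: 560 + 7.47 + 2.53 + 2.19 = 572.19

572.19 GPa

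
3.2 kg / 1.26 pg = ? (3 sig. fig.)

(3.2e3) / (1.26e-12) = 2.54e15

2540000000000000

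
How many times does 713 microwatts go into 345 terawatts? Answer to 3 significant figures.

484000000000000000

(345 × 10^12) / (713 × 10^-6) = 0.4839 × 10^18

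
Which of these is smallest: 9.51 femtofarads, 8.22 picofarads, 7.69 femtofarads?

7.69 femtofarads

9.51 femtofarads = 0.00000000000000951 farads
8.22 picofarads = 0.00000000000822 farads
7.69 femtofarads = 0.00000000000000769 farads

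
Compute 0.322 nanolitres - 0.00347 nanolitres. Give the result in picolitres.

In picolitres:
  0.322 nanolitres = 0.322e3 picolitres = 322
  0.00347 nanolitres = 0.00347e3 picolitres = 3.47
Difference: 322 - 3.47 = 318.53

318.53 picolitres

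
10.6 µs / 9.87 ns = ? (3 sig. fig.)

(10.6e-6) / (9.87e-9) = 1.074e3

1070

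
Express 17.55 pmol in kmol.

0.00000000000001755 kmol

pico = 1e-12, kilo = 1e3; factor is 1e-15.
17.55 × 1e-15 = 0.00000000000001755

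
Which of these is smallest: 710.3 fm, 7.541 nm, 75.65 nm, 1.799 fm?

710.3 fm = 0.0000000000007103 m
7.541 nm = 0.000000007541 m
75.65 nm = 0.00000007565 m
1.799 fm = 0.000000000000001799 m

1.799 fm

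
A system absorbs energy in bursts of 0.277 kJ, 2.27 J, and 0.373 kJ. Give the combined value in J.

652.27 J

In J:
  0.277 kJ = 0.277e3 J = 277
  2.27 J → 2.27
  0.373 kJ = 0.373e3 J = 373
Sum: 277 + 2.27 + 373 = 652.27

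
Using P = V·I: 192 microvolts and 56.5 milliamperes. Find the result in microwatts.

192 × 10^-6 × 56.5 × 10^-3 = 10848 × 10^-9 W

10.848 microwatts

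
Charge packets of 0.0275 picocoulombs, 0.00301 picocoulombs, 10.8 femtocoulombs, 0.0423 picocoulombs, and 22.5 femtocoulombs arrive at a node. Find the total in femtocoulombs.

106.11 femtocoulombs

In femtocoulombs:
  0.0275 picocoulombs = 0.0275e3 femtocoulombs = 27.5
  0.00301 picocoulombs = 0.00301e3 femtocoulombs = 3.01
  10.8 femtocoulombs → 10.8
  0.0423 picocoulombs = 0.0423e3 femtocoulombs = 42.3
  22.5 femtocoulombs → 22.5
Sum: 27.5 + 3.01 + 10.8 + 42.3 + 22.5 = 106.11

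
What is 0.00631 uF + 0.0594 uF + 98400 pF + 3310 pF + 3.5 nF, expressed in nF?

170.92 nF

In nF:
  0.00631 uF = 0.00631 × 10³ nF = 6.31
  0.0594 uF = 0.0594 × 10³ nF = 59.4
  98400 pF = 98400 × 10⁻³ nF = 98.4
  3310 pF = 3310 × 10⁻³ nF = 3.31
  3.5 nF → 3.5
Sum: 6.31 + 59.4 + 98.4 + 3.31 + 3.5 = 170.92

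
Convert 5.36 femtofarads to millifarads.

0.00000000000536 millifarads

femto = 10^-15, milli = 10^-3; factor is 10^-12.
5.36 × 10^-12 = 0.00000000000536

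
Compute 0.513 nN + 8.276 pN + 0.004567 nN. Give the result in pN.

In pN:
  0.513 nN = 0.513 × 10³ pN = 513
  8.276 pN → 8.276
  0.004567 nN = 0.004567 × 10³ pN = 4.567
Sum: 513 + 8.276 + 4.567 = 525.843

525.843 pN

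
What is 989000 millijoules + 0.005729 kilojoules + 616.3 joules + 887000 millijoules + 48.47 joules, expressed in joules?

In joules:
  989000 millijoules = 989000 × 10^-3 joules = 989
  0.005729 kilojoules = 0.005729 × 10^3 joules = 5.729
  616.3 joules → 616.3
  887000 millijoules = 887000 × 10^-3 joules = 887
  48.47 joules → 48.47
Sum: 989 + 5.729 + 616.3 + 887 + 48.47 = 2546.499

2546.499 joules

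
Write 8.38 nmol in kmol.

0.00000000000838 kmol

nano = 1e-9, kilo = 1e3; factor is 1e-12.
8.38 × 1e-12 = 0.00000000000838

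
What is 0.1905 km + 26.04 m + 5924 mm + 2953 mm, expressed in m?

225.417 m

In m:
  0.1905 km = 0.1905 × 10³ m = 190.5
  26.04 m → 26.04
  5924 mm = 5924 × 10⁻³ m = 5.924
  2953 mm = 2953 × 10⁻³ m = 2.953
Sum: 190.5 + 26.04 + 5.924 + 2.953 = 225.417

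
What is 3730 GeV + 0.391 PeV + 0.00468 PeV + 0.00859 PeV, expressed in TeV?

408 TeV

In TeV:
  3730 GeV = 3730 × 10^-3 TeV = 3.73
  0.391 PeV = 0.391 × 10^3 TeV = 391
  0.00468 PeV = 0.00468 × 10^3 TeV = 4.68
  0.00859 PeV = 0.00859 × 10^3 TeV = 8.59
Sum: 3.73 + 391 + 4.68 + 8.59 = 408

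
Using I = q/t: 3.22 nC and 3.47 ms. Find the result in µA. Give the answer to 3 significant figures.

(3.22 × 10⁻⁹) / (3.47 × 10⁻³) = 0.92795 × 10⁻⁶ A

0.928 µA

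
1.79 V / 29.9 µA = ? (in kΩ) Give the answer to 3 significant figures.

59.9 kΩ

(1.79) / (29.9 × 10⁻⁶) = 0.059866 × 10⁶ Ω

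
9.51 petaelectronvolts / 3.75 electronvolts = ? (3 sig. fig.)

2540000000000000

(9.51 × 10¹⁵) / (3.75) = 2.536 × 10¹⁵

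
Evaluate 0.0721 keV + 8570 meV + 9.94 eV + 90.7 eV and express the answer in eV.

181.31 eV

In eV:
  0.0721 keV = 0.0721 × 10^3 eV = 72.1
  8570 meV = 8570 × 10^-3 eV = 8.57
  9.94 eV → 9.94
  90.7 eV → 90.7
Sum: 72.1 + 8.57 + 9.94 + 90.7 = 181.31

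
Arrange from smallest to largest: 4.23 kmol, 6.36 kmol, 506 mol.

4.23 kmol = 4230 mol
6.36 kmol = 6360 mol
506 mol = 506 mol

506 mol < 4.23 kmol < 6.36 kmol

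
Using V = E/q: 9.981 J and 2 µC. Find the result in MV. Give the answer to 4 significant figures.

4.990 MV

(9.981) / (2e-6) = 4.9905e6 V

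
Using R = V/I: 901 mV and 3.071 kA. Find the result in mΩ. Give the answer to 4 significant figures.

(901 × 10⁻³) / (3.071 × 10³) = 293.39 × 10⁻⁶ Ω

0.2934 mΩ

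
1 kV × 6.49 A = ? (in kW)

6.49 kW

1 × 10^3 × 6.49 = 6.49 × 10^3 W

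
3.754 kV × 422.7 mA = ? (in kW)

3.754 × 10^3 × 422.7 × 10^-3 = 1586.8158 W

1.5868158 kW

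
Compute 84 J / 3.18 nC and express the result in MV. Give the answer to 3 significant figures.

(84) / (3.18 × 10^-9) = 26.415 × 10^9 V

26400 MV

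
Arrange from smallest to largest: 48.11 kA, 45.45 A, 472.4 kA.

48.11 kA = 48110 A
45.45 A = 45.45 A
472.4 kA = 472400 A

45.45 A < 48.11 kA < 472.4 kA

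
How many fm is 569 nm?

nano = 1e-9, femto = 1e-15; factor is 1e6.
569 × 1e6 = 569000000

569000000 fm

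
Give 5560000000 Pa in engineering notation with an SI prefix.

5.56 GPa

= 5.56e9 Pa; 1e9 is giga.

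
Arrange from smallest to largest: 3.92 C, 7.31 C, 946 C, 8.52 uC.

8.52 uC < 3.92 C < 7.31 C < 946 C

3.92 C = 3.92 C
7.31 C = 7.31 C
946 C = 946 C
8.52 uC = 0.00000852 C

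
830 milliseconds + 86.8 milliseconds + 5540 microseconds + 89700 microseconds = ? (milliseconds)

In milliseconds:
  830 milliseconds → 830
  86.8 milliseconds → 86.8
  5540 microseconds = 5540 × 10⁻³ milliseconds = 5.54
  89700 microseconds = 89700 × 10⁻³ milliseconds = 89.7
Sum: 830 + 86.8 + 5.54 + 89.7 = 1012.04

1012.04 milliseconds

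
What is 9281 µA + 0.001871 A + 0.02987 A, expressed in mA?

41.022 mA

In mA:
  9281 µA = 9281 × 10^-3 mA = 9.281
  0.001871 A = 0.001871 × 10^3 mA = 1.871
  0.02987 A = 0.02987 × 10^3 mA = 29.87
Sum: 9.281 + 1.871 + 29.87 = 41.022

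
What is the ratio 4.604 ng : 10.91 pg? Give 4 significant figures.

(4.604 × 10^-9) / (10.91 × 10^-12) = 0.422 × 10^3

422.0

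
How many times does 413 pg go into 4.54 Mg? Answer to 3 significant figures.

11000000000000000

(4.54e6) / (413e-12) = 0.01099e18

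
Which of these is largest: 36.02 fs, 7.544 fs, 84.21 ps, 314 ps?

314 ps

36.02 fs = 0.00000000000003602 s
7.544 fs = 0.000000000000007544 s
84.21 ps = 0.00000000008421 s
314 ps = 0.000000000314 s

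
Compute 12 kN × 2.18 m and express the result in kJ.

12 × 10³ × 2.18 = 26.16 × 10³ J

26.16 kJ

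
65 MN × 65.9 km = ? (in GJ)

4283.5 GJ

65e6 × 65.9e3 = 4283.5e9 J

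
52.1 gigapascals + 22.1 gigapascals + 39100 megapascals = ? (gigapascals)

113.3 gigapascals

In gigapascals:
  52.1 gigapascals → 52.1
  22.1 gigapascals → 22.1
  39100 megapascals = 39100 × 10^-3 gigapascals = 39.1
Sum: 52.1 + 22.1 + 39.1 = 113.3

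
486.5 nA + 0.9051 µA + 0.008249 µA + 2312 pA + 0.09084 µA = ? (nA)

1493.001 nA

In nA:
  486.5 nA → 486.5
  0.9051 µA = 0.9051 × 10^3 nA = 905.1
  0.008249 µA = 0.008249 × 10^3 nA = 8.249
  2312 pA = 2312 × 10^-3 nA = 2.312
  0.09084 µA = 0.09084 × 10^3 nA = 90.84
Sum: 486.5 + 905.1 + 8.249 + 2.312 + 90.84 = 1493.001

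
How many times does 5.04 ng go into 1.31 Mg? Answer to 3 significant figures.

260000000000000

(1.31 × 10^6) / (5.04 × 10^-9) = 0.2599 × 10^15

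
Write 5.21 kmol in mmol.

5210000 mmol

kilo = 10^3, milli = 10^-3; factor is 10^6.
5.21 × 10^6 = 5210000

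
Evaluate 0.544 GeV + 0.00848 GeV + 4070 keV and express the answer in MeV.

556.55 MeV

In MeV:
  0.544 GeV = 0.544e3 MeV = 544
  0.00848 GeV = 0.00848e3 MeV = 8.48
  4070 keV = 4070e-3 MeV = 4.07
Sum: 544 + 8.48 + 4.07 = 556.55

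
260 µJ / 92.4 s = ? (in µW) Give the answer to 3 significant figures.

2.81 µW

(260e-6) / (92.4) = 2.8139e-6 W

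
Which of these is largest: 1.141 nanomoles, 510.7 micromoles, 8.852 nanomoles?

1.141 nanomoles = 0.000000001141 moles
510.7 micromoles = 0.0005107 moles
8.852 nanomoles = 0.000000008852 moles

510.7 micromoles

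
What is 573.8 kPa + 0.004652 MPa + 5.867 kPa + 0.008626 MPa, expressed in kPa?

592.945 kPa

In kPa:
  573.8 kPa → 573.8
  0.004652 MPa = 0.004652e3 kPa = 4.652
  5.867 kPa → 5.867
  0.008626 MPa = 0.008626e3 kPa = 8.626
Sum: 573.8 + 4.652 + 5.867 + 8.626 = 592.945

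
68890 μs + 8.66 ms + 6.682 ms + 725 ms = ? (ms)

In ms:
  68890 μs = 68890e-3 ms = 68.89
  8.66 ms → 8.66
  6.682 ms → 6.682
  725 ms → 725
Sum: 68.89 + 8.66 + 6.682 + 725 = 809.232

809.232 ms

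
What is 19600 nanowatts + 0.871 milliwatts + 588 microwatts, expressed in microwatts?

In microwatts:
  19600 nanowatts = 19600 × 10^-3 microwatts = 19.6
  0.871 milliwatts = 0.871 × 10^3 microwatts = 871
  588 microwatts → 588
Sum: 19.6 + 871 + 588 = 1478.6

1478.6 microwatts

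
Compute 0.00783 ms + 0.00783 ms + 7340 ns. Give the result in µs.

In µs:
  0.00783 ms = 0.00783e3 µs = 7.83
  0.00783 ms = 0.00783e3 µs = 7.83
  7340 ns = 7340e-3 µs = 7.34
Sum: 7.83 + 7.83 + 7.34 = 23

23 µs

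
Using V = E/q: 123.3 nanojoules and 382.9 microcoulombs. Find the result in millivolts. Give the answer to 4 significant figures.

0.3220 millivolts

(123.3 × 10⁻⁹) / (382.9 × 10⁻⁶) = 0.322016 × 10⁻³ V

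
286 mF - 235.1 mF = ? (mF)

In mF:
  286 mF → 286
  235.1 mF → 235.1
Difference: 286 - 235.1 = 50.9

50.9 mF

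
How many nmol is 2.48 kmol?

kilo = 1e3, nano = 1e-9; factor is 1e12.
2.48 × 1e12 = 2480000000000

2480000000000 nmol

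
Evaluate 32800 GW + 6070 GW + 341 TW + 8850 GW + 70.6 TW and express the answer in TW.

In TW:
  32800 GW = 32800e-3 TW = 32.8
  6070 GW = 6070e-3 TW = 6.07
  341 TW → 341
  8850 GW = 8850e-3 TW = 8.85
  70.6 TW → 70.6
Sum: 32.8 + 6.07 + 341 + 8.85 + 70.6 = 459.32

459.32 TW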